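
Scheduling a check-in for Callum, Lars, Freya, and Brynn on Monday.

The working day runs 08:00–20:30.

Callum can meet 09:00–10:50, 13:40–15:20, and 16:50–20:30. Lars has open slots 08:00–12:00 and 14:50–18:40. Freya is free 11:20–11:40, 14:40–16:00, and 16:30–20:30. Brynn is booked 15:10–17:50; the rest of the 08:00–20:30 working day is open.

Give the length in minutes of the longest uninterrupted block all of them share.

Brynn free within 08:00–20:30: 08:00–15:10, 17:50–20:30.
Callum ∩ Lars: 09:00–10:50, 14:50–15:20, 16:50–18:40.
Callum ∩ Lars ∩ Freya: 14:50–15:20, 16:50–18:40.
Callum ∩ Lars ∩ Freya ∩ Brynn: 14:50–15:10, 17:50–18:40.
Common window lengths: 20, 50 min; longest is 50.

50 minutes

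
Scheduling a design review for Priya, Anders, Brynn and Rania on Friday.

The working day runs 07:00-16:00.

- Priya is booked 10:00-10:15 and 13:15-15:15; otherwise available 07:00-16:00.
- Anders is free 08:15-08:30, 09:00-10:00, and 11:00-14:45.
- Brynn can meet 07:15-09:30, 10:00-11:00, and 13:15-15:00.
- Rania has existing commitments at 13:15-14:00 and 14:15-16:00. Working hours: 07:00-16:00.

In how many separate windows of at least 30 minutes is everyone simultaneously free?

1

Priya free within 07:00–16:00: 07:00–10:00, 10:15–13:15, 15:15–16:00.
Rania free within 07:00–16:00: 07:00–13:15, 14:00–14:15.
Priya ∩ Anders: 08:15–08:30, 09:00–10:00, 11:00–13:15.
Priya ∩ Anders ∩ Brynn: 08:15–08:30, 09:00–09:30.
Priya ∩ Anders ∩ Brynn ∩ Rania: 08:15–08:30, 09:00–09:30.
Windows ≥ 30 min: 09:00–09:30.
That's 1 window.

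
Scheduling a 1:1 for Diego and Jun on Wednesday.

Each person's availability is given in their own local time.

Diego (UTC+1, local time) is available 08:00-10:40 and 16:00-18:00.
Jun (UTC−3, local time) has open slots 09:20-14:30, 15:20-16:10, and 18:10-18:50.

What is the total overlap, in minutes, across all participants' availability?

120 minutes

Diego → UTC: 07:00–09:40, 15:00–17:00.
Jun → UTC: 12:20–17:30, 18:20–19:10, 21:10–21:50.
Diego ∩ Jun: 15:00–17:00.
Total common minutes: 120.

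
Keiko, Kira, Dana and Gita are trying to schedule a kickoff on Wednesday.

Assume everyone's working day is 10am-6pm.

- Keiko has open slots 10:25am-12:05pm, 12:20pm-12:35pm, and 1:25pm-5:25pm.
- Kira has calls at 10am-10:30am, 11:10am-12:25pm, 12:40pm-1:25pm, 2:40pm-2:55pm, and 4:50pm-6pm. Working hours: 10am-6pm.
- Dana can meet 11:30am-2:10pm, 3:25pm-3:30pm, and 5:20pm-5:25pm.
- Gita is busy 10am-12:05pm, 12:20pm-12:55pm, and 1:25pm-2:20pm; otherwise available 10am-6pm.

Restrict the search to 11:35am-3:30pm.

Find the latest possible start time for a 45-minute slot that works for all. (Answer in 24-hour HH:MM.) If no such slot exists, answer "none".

Kira free within 10:00–18:00: 10:30–11:10, 12:25–12:40, 13:25–14:40, 14:55–16:50.
Gita free within 10:00–18:00: 12:05–12:20, 12:55–13:25, 14:20–18:00.
Keiko ∩ Kira: 10:30–11:10, 12:25–12:35, 13:25–14:40, 14:55–16:50.
Keiko ∩ Kira ∩ Dana: 12:25–12:35, 13:25–14:10, 15:25–15:30.
Keiko ∩ Kira ∩ Dana ∩ Gita: 15:25–15:30.
Restricted to 11:35–15:30: 15:25–15:30.
Windows ≥ 45 min: (none).

none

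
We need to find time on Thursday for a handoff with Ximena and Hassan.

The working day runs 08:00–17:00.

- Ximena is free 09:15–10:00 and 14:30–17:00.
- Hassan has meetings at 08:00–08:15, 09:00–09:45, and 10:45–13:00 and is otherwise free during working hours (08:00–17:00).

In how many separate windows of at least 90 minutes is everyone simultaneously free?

1

Hassan free within 08:00–17:00: 08:15–09:00, 09:45–10:45, 13:00–17:00.
Ximena ∩ Hassan: 09:45–10:00, 14:30–17:00.
Windows ≥ 90 min: 14:30–17:00.
That's 1 window.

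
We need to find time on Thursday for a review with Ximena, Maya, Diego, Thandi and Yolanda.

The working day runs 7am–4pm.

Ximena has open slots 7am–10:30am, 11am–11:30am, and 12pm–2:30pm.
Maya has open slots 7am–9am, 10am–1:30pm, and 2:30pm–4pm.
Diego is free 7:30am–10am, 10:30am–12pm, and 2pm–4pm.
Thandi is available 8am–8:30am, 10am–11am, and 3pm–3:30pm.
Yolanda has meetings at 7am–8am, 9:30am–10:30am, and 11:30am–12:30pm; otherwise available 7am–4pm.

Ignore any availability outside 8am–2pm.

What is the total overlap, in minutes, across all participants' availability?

Yolanda free within 07:00–16:00: 08:00–09:30, 10:30–11:30, 12:30–16:00.
Ximena ∩ Maya: 07:00–09:00, 10:00–10:30, 11:00–11:30, 12:00–13:30.
Ximena ∩ Maya ∩ Diego: 07:30–09:00, 11:00–11:30.
Ximena ∩ Maya ∩ Diego ∩ Thandi: 08:00–08:30.
Ximena ∩ Maya ∩ Diego ∩ Thandi ∩ Yolanda: 08:00–08:30.
Restricted to 08:00–14:00: 08:00–08:30.
Total common minutes: 30.

30 minutes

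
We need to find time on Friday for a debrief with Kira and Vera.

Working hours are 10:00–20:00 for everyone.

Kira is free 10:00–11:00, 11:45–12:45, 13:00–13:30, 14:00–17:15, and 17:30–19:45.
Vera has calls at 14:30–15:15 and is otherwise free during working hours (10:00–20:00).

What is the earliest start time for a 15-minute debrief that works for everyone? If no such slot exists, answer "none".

Vera free within 10:00–20:00: 10:00–14:30, 15:15–20:00.
Kira ∩ Vera: 10:00–11:00, 11:45–12:45, 13:00–13:30, 14:00–14:30, 15:15–17:15, 17:30–19:45.
Windows ≥ 15 min: 10:00–11:00, 11:45–12:45, 13:00–13:30, 14:00–14:30, 15:15–17:15, 17:30–19:45.
Earliest such window starts at 10:00.

10:00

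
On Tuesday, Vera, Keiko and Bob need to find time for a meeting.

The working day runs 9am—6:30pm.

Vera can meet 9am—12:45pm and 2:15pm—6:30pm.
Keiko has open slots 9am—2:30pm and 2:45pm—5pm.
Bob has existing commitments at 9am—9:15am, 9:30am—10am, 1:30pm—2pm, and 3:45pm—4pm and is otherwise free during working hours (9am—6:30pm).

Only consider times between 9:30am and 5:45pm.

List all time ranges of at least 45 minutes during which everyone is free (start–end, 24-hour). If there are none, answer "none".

10:00–12:45, 14:45–15:45, 16:00–17:00

Bob free within 09:00–18:30: 09:15–09:30, 10:00–13:30, 14:00–15:45, 16:00–18:30.
Vera ∩ Keiko: 09:00–12:45, 14:15–14:30, 14:45–17:00.
Vera ∩ Keiko ∩ Bob: 09:15–09:30, 10:00–12:45, 14:15–14:30, 14:45–15:45, 16:00–17:00.
Restricted to 09:30–17:45: 10:00–12:45, 14:15–14:30, 14:45–15:45, 16:00–17:00.
Windows ≥ 45 min: 10:00–12:45, 14:45–15:45, 16:00–17:00.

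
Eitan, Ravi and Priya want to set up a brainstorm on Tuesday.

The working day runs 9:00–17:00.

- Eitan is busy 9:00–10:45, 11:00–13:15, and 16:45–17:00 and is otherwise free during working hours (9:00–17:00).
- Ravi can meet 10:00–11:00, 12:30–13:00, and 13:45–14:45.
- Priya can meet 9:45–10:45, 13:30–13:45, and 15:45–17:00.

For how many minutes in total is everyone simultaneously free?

Eitan free within 09:00–17:00: 10:45–11:00, 13:15–16:45.
Eitan ∩ Ravi: 10:45–11:00, 13:45–14:45.
Eitan ∩ Ravi ∩ Priya: (none).
Total common minutes: 0.

0 minutes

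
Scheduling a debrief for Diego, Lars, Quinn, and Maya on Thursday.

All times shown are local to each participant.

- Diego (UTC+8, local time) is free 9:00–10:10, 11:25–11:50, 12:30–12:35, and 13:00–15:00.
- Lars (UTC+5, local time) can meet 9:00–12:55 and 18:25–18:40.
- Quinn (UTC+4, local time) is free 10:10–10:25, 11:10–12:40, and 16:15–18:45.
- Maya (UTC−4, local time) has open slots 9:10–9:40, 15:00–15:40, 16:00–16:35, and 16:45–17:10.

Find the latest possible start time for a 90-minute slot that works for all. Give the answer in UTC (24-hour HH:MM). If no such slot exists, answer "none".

Diego → UTC: 01:00–02:10, 03:25–03:50, 04:30–04:35, 05:00–07:00.
Lars → UTC: 04:00–07:55, 13:25–13:40.
Quinn → UTC: 06:10–06:25, 07:10–08:40, 12:15–14:45.
Maya → UTC: 13:10–13:40, 19:00–19:40, 20:00–20:35, 20:45–21:10.
Diego ∩ Lars: 04:30–04:35, 05:00–07:00.
Diego ∩ Lars ∩ Quinn: 06:10–06:25.
Diego ∩ Lars ∩ Quinn ∩ Maya: (none).
Windows ≥ 90 min: (none).

none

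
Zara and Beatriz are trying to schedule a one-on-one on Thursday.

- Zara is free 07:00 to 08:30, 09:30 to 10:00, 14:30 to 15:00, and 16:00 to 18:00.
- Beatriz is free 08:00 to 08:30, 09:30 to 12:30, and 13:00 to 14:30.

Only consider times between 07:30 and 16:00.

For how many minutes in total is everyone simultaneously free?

60 minutes

Zara ∩ Beatriz: 08:00–08:30, 09:30–10:00.
Restricted to 07:30–16:00: 08:00–08:30, 09:30–10:00.
Total common minutes: 30 + 30 = 60.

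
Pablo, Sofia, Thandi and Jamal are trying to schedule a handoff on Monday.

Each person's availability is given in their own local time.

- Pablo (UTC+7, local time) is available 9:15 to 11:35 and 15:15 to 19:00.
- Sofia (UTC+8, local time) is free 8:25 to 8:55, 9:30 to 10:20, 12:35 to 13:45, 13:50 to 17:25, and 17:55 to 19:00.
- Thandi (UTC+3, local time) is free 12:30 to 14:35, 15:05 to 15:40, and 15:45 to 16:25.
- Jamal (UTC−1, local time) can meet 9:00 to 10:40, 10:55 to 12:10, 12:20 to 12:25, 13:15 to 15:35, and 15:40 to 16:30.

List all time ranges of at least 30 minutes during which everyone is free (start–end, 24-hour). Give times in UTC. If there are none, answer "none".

Pablo → UTC: 02:15–04:35, 08:15–12:00.
Sofia → UTC: 00:25–00:55, 01:30–02:20, 04:35–05:45, 05:50–09:25, 09:55–11:00.
Thandi → UTC: 09:30–11:35, 12:05–12:40, 12:45–13:25.
Jamal → UTC: 10:00–11:40, 11:55–13:10, 13:20–13:25, 14:15–16:35, 16:40–17:30.
Pablo ∩ Sofia: 02:15–02:20, 08:15–09:25, 09:55–11:00.
Pablo ∩ Sofia ∩ Thandi: 09:55–11:00.
Pablo ∩ Sofia ∩ Thandi ∩ Jamal: 10:00–11:00.
Windows ≥ 30 min: 10:00–11:00.

10:00–11:00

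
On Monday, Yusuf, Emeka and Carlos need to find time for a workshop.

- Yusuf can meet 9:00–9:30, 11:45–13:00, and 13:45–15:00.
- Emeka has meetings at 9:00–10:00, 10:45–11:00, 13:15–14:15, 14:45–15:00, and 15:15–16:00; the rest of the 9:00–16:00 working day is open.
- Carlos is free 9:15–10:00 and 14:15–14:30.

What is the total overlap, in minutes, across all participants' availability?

15 minutes

Emeka free within 09:00–16:00: 10:00–10:45, 11:00–13:15, 14:15–14:45, 15:00–15:15.
Yusuf ∩ Emeka: 11:45–13:00, 14:15–14:45.
Yusuf ∩ Emeka ∩ Carlos: 14:15–14:30.
Total common minutes: 15.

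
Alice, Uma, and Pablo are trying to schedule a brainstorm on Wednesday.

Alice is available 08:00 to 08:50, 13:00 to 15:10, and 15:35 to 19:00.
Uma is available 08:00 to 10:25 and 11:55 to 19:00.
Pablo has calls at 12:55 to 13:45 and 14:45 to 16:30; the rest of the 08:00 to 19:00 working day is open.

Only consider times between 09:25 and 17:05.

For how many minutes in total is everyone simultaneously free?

95 minutes

Pablo free within 08:00–19:00: 08:00–12:55, 13:45–14:45, 16:30–19:00.
Alice ∩ Uma: 08:00–08:50, 13:00–15:10, 15:35–19:00.
Alice ∩ Uma ∩ Pablo: 08:00–08:50, 13:45–14:45, 16:30–19:00.
Restricted to 09:25–17:05: 13:45–14:45, 16:30–17:05.
Total common minutes: 60 + 35 = 95.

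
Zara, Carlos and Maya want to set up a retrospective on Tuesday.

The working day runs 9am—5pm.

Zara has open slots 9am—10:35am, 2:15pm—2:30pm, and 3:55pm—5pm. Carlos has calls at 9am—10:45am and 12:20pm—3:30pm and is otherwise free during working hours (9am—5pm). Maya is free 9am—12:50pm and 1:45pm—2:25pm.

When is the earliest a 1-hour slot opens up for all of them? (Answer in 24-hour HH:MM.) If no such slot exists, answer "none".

Carlos free within 09:00–17:00: 10:45–12:20, 15:30–17:00.
Zara ∩ Carlos: 15:55–17:00.
Zara ∩ Carlos ∩ Maya: (none).
Windows ≥ 60 min: (none).

none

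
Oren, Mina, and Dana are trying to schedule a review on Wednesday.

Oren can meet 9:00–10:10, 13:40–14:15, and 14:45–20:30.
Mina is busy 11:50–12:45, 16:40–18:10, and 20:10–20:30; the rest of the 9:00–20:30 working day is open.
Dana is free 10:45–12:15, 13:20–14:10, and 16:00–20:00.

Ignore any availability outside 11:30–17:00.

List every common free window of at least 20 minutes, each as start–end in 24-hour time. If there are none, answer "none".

13:40–14:10, 16:00–16:40

Mina free within 09:00–20:30: 09:00–11:50, 12:45–16:40, 18:10–20:10.
Oren ∩ Mina: 09:00–10:10, 13:40–14:15, 14:45–16:40, 18:10–20:10.
Oren ∩ Mina ∩ Dana: 13:40–14:10, 16:00–16:40, 18:10–20:00.
Restricted to 11:30–17:00: 13:40–14:10, 16:00–16:40.
Windows ≥ 20 min: 13:40–14:10, 16:00–16:40.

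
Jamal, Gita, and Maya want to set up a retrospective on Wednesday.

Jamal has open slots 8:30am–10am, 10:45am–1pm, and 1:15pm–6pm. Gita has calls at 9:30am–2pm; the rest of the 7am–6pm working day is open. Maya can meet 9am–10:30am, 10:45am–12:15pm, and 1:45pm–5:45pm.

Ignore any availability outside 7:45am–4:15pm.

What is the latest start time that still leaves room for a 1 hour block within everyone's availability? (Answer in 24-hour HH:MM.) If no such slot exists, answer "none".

Gita free within 07:00–18:00: 07:00–09:30, 14:00–18:00.
Jamal ∩ Gita: 08:30–09:30, 14:00–18:00.
Jamal ∩ Gita ∩ Maya: 09:00–09:30, 14:00–17:45.
Restricted to 07:45–16:15: 09:00–09:30, 14:00–16:15.
Windows ≥ 60 min: 14:00–16:15.
Latest start in the last window 14:00–16:15 is 16:15 − 60 min = 15:15.

15:15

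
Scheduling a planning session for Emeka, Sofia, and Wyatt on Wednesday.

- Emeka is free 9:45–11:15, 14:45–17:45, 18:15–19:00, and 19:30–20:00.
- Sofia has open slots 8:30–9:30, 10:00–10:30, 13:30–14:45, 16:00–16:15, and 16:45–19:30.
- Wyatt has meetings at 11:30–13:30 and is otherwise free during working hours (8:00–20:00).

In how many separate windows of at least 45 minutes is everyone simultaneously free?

Wyatt free within 08:00–20:00: 08:00–11:30, 13:30–20:00.
Emeka ∩ Sofia: 10:00–10:30, 16:00–16:15, 16:45–17:45, 18:15–19:00.
Emeka ∩ Sofia ∩ Wyatt: 10:00–10:30, 16:00–16:15, 16:45–17:45, 18:15–19:00.
Windows ≥ 45 min: 16:45–17:45, 18:15–19:00.
That's 2 windows.

2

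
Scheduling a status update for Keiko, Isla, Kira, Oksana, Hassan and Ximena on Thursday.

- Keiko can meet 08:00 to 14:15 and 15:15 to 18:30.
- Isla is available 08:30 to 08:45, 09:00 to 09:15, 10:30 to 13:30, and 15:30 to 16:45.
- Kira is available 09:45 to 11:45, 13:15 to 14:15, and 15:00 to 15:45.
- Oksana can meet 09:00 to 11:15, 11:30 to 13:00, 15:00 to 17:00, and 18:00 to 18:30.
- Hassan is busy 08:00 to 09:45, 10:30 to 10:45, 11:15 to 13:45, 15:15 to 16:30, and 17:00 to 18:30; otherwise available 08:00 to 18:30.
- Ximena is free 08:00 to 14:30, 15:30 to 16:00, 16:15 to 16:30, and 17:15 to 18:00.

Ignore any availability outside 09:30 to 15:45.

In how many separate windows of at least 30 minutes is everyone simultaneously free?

Hassan free within 08:00–18:30: 09:45–10:30, 10:45–11:15, 13:45–15:15, 16:30–17:00.
Keiko ∩ Isla: 08:30–08:45, 09:00–09:15, 10:30–13:30, 15:30–16:45.
Keiko ∩ Isla ∩ Kira: 10:30–11:45, 13:15–13:30, 15:30–15:45.
Keiko ∩ Isla ∩ Kira ∩ Oksana: 10:30–11:15, 11:30–11:45, 15:30–15:45.
Keiko ∩ Isla ∩ Kira ∩ Oksana ∩ Hassan: 10:45–11:15.
Keiko ∩ Isla ∩ Kira ∩ Oksana ∩ Hassan ∩ Ximena: 10:45–11:15.
Restricted to 09:30–15:45: 10:45–11:15.
Windows ≥ 30 min: 10:45–11:15.
That's 1 window.

1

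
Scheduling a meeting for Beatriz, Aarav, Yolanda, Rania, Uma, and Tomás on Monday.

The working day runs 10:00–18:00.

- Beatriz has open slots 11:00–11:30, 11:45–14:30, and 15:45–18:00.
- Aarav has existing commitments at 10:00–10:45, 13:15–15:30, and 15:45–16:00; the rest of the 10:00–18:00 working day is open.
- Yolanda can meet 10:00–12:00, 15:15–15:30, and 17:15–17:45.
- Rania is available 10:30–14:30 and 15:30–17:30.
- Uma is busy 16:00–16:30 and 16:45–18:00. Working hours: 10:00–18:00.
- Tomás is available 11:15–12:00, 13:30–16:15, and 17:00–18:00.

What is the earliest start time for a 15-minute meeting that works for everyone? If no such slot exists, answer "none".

11:15

Aarav free within 10:00–18:00: 10:45–13:15, 15:30–15:45, 16:00–18:00.
Uma free within 10:00–18:00: 10:00–16:00, 16:30–16:45.
Beatriz ∩ Aarav: 11:00–11:30, 11:45–13:15, 16:00–18:00.
Beatriz ∩ Aarav ∩ Yolanda: 11:00–11:30, 11:45–12:00, 17:15–17:45.
Beatriz ∩ Aarav ∩ Yolanda ∩ Rania: 11:00–11:30, 11:45–12:00, 17:15–17:30.
Beatriz ∩ Aarav ∩ Yolanda ∩ Rania ∩ Uma: 11:00–11:30, 11:45–12:00.
Beatriz ∩ Aarav ∩ Yolanda ∩ Rania ∩ Uma ∩ Tomás: 11:15–11:30, 11:45–12:00.
Windows ≥ 15 min: 11:15–11:30, 11:45–12:00.
Earliest such window starts at 11:15.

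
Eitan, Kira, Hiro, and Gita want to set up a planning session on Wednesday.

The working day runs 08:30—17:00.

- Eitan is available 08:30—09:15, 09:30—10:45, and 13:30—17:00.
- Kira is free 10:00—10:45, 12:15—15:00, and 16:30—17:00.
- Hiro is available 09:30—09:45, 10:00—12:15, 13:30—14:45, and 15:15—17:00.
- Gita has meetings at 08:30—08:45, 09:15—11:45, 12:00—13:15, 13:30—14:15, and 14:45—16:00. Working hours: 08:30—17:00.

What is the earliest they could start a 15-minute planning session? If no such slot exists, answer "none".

14:15

Gita free within 08:30–17:00: 08:45–09:15, 11:45–12:00, 13:15–13:30, 14:15–14:45, 16:00–17:00.
Eitan ∩ Kira: 10:00–10:45, 13:30–15:00, 16:30–17:00.
Eitan ∩ Kira ∩ Hiro: 10:00–10:45, 13:30–14:45, 16:30–17:00.
Eitan ∩ Kira ∩ Hiro ∩ Gita: 14:15–14:45, 16:30–17:00.
Windows ≥ 15 min: 14:15–14:45, 16:30–17:00.
Earliest such window starts at 14:15.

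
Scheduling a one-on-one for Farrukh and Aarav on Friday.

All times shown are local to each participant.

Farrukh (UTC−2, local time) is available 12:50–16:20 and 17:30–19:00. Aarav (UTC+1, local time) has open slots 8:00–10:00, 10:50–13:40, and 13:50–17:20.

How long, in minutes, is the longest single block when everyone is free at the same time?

Farrukh → UTC: 14:50–18:20, 19:30–21:00.
Aarav → UTC: 07:00–09:00, 09:50–12:40, 12:50–16:20.
Farrukh ∩ Aarav: 14:50–16:20.
Single common window of 90 minutes.

90 minutes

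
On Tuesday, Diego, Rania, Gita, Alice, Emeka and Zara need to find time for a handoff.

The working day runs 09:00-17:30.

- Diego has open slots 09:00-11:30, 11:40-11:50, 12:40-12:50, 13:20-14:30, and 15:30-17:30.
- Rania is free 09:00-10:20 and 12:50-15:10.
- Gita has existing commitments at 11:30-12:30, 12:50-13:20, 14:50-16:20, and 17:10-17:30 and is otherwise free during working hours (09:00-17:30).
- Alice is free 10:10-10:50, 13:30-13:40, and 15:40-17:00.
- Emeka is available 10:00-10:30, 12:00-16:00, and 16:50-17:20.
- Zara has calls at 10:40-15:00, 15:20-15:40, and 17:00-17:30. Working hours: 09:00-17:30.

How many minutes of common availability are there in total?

10 minutes

Gita free within 09:00–17:30: 09:00–11:30, 12:30–12:50, 13:20–14:50, 16:20–17:10.
Zara free within 09:00–17:30: 09:00–10:40, 15:00–15:20, 15:40–17:00.
Diego ∩ Rania: 09:00–10:20, 13:20–14:30.
Diego ∩ Rania ∩ Gita: 09:00–10:20, 13:20–14:30.
Diego ∩ Rania ∩ Gita ∩ Alice: 10:10–10:20, 13:30–13:40.
Diego ∩ Rania ∩ Gita ∩ Alice ∩ Emeka: 10:10–10:20, 13:30–13:40.
Diego ∩ Rania ∩ Gita ∩ Alice ∩ Emeka ∩ Zara: 10:10–10:20.
Total common minutes: 10.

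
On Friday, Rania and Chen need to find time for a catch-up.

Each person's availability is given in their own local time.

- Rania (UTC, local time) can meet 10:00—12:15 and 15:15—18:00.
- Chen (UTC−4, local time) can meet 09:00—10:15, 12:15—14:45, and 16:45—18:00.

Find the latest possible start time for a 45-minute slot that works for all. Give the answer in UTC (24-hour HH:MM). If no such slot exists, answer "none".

Rania → UTC: 10:00–12:15, 15:15–18:00.
Chen → UTC: 13:00–14:15, 16:15–18:45, 20:45–22:00.
Rania ∩ Chen: 16:15–18:00.
Windows ≥ 45 min: 16:15–18:00.
Latest start in the last window 16:15–18:00 is 18:00 − 45 min = 17:15.

17:15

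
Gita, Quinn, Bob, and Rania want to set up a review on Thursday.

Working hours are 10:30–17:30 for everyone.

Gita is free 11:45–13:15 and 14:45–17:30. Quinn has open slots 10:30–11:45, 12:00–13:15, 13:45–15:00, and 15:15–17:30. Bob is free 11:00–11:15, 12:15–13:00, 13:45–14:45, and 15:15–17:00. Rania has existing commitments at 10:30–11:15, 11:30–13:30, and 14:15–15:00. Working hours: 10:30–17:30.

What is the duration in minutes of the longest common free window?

Rania free within 10:30–17:30: 11:15–11:30, 13:30–14:15, 15:00–17:30.
Gita ∩ Quinn: 12:00–13:15, 14:45–15:00, 15:15–17:30.
Gita ∩ Quinn ∩ Bob: 12:15–13:00, 15:15–17:00.
Gita ∩ Quinn ∩ Bob ∩ Rania: 15:15–17:00.
Single common window of 105 minutes.

105 minutes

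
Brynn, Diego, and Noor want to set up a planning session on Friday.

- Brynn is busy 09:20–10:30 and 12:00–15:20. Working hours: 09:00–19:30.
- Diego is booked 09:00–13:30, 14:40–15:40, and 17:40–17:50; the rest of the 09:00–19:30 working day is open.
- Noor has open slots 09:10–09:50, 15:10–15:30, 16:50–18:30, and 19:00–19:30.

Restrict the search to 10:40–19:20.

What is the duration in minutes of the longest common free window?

50 minutes

Brynn free within 09:00–19:30: 09:00–09:20, 10:30–12:00, 15:20–19:30.
Diego free within 09:00–19:30: 13:30–14:40, 15:40–17:40, 17:50–19:30.
Brynn ∩ Diego: 15:40–17:40, 17:50–19:30.
Brynn ∩ Diego ∩ Noor: 16:50–17:40, 17:50–18:30, 19:00–19:30.
Restricted to 10:40–19:20: 16:50–17:40, 17:50–18:30, 19:00–19:20.
Common window lengths: 50, 40, 20 min; longest is 50.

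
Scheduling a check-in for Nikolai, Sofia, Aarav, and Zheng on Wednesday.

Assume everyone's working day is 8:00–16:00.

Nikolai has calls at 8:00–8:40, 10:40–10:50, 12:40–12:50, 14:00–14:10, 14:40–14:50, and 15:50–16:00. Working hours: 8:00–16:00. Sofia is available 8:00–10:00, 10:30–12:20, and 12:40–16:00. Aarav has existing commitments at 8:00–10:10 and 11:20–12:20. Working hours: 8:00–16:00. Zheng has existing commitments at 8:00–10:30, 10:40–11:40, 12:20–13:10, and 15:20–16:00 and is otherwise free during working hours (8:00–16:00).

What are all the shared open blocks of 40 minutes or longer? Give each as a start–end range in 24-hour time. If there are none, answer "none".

13:10–14:00

Nikolai free within 08:00–16:00: 08:40–10:40, 10:50–12:40, 12:50–14:00, 14:10–14:40, 14:50–15:50.
Aarav free within 08:00–16:00: 10:10–11:20, 12:20–16:00.
Zheng free within 08:00–16:00: 10:30–10:40, 11:40–12:20, 13:10–15:20.
Nikolai ∩ Sofia: 08:40–10:00, 10:30–10:40, 10:50–12:20, 12:50–14:00, 14:10–14:40, 14:50–15:50.
Nikolai ∩ Sofia ∩ Aarav: 10:30–10:40, 10:50–11:20, 12:50–14:00, 14:10–14:40, 14:50–15:50.
Nikolai ∩ Sofia ∩ Aarav ∩ Zheng: 10:30–10:40, 13:10–14:00, 14:10–14:40, 14:50–15:20.
Windows ≥ 40 min: 13:10–14:00.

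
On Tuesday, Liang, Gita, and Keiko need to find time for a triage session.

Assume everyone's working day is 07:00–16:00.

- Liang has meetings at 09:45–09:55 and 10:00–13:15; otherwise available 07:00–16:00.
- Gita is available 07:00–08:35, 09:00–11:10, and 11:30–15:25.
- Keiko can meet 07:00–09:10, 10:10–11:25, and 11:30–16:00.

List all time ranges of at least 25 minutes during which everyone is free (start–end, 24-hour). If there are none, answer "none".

Liang free within 07:00–16:00: 07:00–09:45, 09:55–10:00, 13:15–16:00.
Liang ∩ Gita: 07:00–08:35, 09:00–09:45, 09:55–10:00, 13:15–15:25.
Liang ∩ Gita ∩ Keiko: 07:00–08:35, 09:00–09:10, 13:15–15:25.
Windows ≥ 25 min: 07:00–08:35, 13:15–15:25.

07:00–08:35, 13:15–15:25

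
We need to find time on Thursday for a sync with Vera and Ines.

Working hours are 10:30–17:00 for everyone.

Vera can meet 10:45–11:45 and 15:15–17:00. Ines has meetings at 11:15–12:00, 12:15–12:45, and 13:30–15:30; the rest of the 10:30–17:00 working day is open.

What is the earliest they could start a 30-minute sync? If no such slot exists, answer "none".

Ines free within 10:30–17:00: 10:30–11:15, 12:00–12:15, 12:45–13:30, 15:30–17:00.
Vera ∩ Ines: 10:45–11:15, 15:30–17:00.
Windows ≥ 30 min: 10:45–11:15, 15:30–17:00.
Earliest such window starts at 10:45.

10:45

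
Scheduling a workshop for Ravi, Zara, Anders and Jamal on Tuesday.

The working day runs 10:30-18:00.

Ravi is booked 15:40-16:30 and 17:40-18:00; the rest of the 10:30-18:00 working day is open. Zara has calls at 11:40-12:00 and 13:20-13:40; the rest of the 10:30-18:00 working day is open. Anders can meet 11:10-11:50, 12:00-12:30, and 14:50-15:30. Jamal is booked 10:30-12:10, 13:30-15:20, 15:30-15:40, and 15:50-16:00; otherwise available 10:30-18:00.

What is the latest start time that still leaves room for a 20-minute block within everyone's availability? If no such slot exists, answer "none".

12:10

Ravi free within 10:30–18:00: 10:30–15:40, 16:30–17:40.
Zara free within 10:30–18:00: 10:30–11:40, 12:00–13:20, 13:40–18:00.
Jamal free within 10:30–18:00: 12:10–13:30, 15:20–15:30, 15:40–15:50, 16:00–18:00.
Ravi ∩ Zara: 10:30–11:40, 12:00–13:20, 13:40–15:40, 16:30–17:40.
Ravi ∩ Zara ∩ Anders: 11:10–11:40, 12:00–12:30, 14:50–15:30.
Ravi ∩ Zara ∩ Anders ∩ Jamal: 12:10–12:30, 15:20–15:30.
Windows ≥ 20 min: 12:10–12:30.
Latest start in the last window 12:10–12:30 is 12:30 − 20 min = 12:10.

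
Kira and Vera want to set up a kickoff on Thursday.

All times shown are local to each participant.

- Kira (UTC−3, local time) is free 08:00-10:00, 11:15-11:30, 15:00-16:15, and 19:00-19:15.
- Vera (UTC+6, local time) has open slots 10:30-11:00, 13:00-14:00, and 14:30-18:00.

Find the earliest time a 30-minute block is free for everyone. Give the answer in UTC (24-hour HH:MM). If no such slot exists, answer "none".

Kira → UTC: 11:00–13:00, 14:15–14:30, 18:00–19:15, 22:00–22:15.
Vera → UTC: 04:30–05:00, 07:00–08:00, 08:30–12:00.
Kira ∩ Vera: 11:00–12:00.
Windows ≥ 30 min: 11:00–12:00.
Earliest such window starts at 11:00.

11:00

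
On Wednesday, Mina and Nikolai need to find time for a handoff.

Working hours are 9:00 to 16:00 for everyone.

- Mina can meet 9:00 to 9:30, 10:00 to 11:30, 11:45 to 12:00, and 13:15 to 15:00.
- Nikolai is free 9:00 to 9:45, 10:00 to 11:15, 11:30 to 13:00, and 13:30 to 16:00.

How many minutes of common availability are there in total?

Mina ∩ Nikolai: 09:00–09:30, 10:00–11:15, 11:45–12:00, 13:30–15:00.
Total common minutes: 30 + 75 + 15 + 90 = 210.

210 minutes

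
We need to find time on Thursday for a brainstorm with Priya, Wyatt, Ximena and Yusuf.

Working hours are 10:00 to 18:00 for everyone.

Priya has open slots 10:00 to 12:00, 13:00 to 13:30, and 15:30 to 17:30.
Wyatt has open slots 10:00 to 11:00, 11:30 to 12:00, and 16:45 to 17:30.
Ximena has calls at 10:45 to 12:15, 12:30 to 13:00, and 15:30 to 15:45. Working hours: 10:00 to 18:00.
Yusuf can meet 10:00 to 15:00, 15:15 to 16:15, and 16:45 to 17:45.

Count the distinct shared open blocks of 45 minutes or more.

Ximena free within 10:00–18:00: 10:00–10:45, 12:15–12:30, 13:00–15:30, 15:45–18:00.
Priya ∩ Wyatt: 10:00–11:00, 11:30–12:00, 16:45–17:30.
Priya ∩ Wyatt ∩ Ximena: 10:00–10:45, 16:45–17:30.
Priya ∩ Wyatt ∩ Ximena ∩ Yusuf: 10:00–10:45, 16:45–17:30.
Windows ≥ 45 min: 10:00–10:45, 16:45–17:30.
That's 2 windows.

2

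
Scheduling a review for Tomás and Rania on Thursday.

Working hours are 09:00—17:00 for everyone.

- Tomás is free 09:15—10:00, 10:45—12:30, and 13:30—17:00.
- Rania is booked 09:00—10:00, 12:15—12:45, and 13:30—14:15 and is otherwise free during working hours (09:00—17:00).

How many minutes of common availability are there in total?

Rania free within 09:00–17:00: 10:00–12:15, 12:45–13:30, 14:15–17:00.
Tomás ∩ Rania: 10:45–12:15, 14:15–17:00.
Total common minutes: 90 + 165 = 255.

255 minutes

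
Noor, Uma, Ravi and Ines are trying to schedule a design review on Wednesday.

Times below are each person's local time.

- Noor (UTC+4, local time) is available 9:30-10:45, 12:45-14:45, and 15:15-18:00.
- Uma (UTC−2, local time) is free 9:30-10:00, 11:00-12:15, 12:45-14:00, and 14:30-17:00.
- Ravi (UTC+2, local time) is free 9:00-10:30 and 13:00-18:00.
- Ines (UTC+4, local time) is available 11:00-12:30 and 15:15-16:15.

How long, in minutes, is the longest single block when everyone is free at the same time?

Noor → UTC: 05:30–06:45, 08:45–10:45, 11:15–14:00.
Uma → UTC: 11:30–12:00, 13:00–14:15, 14:45–16:00, 16:30–19:00.
Ravi → UTC: 07:00–08:30, 11:00–16:00.
Ines → UTC: 07:00–08:30, 11:15–12:15.
Noor ∩ Uma: 11:30–12:00, 13:00–14:00.
Noor ∩ Uma ∩ Ravi: 11:30–12:00, 13:00–14:00.
Noor ∩ Uma ∩ Ravi ∩ Ines: 11:30–12:00.
Single common window of 30 minutes.

30 minutes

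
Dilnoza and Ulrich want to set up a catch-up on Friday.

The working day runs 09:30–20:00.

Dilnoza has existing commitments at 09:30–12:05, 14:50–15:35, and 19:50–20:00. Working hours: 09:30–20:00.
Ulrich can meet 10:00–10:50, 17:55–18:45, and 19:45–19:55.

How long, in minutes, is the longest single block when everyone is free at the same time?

50 minutes

Dilnoza free within 09:30–20:00: 12:05–14:50, 15:35–19:50.
Dilnoza ∩ Ulrich: 17:55–18:45, 19:45–19:50.
Common window lengths: 50, 5 min; longest is 50.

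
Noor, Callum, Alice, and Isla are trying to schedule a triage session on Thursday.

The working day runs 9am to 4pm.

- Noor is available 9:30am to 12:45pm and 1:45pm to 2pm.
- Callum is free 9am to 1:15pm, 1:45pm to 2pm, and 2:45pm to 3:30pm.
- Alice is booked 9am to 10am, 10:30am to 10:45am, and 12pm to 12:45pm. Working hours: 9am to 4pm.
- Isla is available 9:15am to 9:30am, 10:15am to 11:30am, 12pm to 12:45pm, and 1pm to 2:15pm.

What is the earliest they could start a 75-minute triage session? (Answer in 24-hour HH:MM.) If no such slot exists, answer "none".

Alice free within 09:00–16:00: 10:00–10:30, 10:45–12:00, 12:45–16:00.
Noor ∩ Callum: 09:30–12:45, 13:45–14:00.
Noor ∩ Callum ∩ Alice: 10:00–10:30, 10:45–12:00, 13:45–14:00.
Noor ∩ Callum ∩ Alice ∩ Isla: 10:15–10:30, 10:45–11:30, 13:45–14:00.
Windows ≥ 75 min: (none).

none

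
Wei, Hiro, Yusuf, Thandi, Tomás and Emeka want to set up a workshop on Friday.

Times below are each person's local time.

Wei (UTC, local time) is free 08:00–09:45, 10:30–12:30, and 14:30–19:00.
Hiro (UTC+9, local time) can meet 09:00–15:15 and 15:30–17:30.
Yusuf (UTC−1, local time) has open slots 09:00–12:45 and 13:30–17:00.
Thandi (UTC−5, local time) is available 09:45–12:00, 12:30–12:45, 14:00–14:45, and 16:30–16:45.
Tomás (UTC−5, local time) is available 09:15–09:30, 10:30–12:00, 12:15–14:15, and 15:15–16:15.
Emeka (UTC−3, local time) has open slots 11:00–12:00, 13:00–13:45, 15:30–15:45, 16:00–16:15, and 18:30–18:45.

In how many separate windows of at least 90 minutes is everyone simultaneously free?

Wei → UTC: 08:00–09:45, 10:30–12:30, 14:30–19:00.
Hiro → UTC: 00:00–06:15, 06:30–08:30.
Yusuf → UTC: 10:00–13:45, 14:30–18:00.
Thandi → UTC: 14:45–17:00, 17:30–17:45, 19:00–19:45, 21:30–21:45.
Tomás → UTC: 14:15–14:30, 15:30–17:00, 17:15–19:15, 20:15–21:15.
Emeka → UTC: 14:00–15:00, 16:00–16:45, 18:30–18:45, 19:00–19:15, 21:30–21:45.
Wei ∩ Hiro: 08:00–08:30.
Wei ∩ Hiro ∩ Yusuf: (none).
Wei ∩ Hiro ∩ Yusuf ∩ Thandi: (none).
Wei ∩ Hiro ∩ Yusuf ∩ Thandi ∩ Tomás: (none).
Wei ∩ Hiro ∩ Yusuf ∩ Thandi ∩ Tomás ∩ Emeka: (none).
Windows ≥ 90 min: (none).
That's 0 windows.

0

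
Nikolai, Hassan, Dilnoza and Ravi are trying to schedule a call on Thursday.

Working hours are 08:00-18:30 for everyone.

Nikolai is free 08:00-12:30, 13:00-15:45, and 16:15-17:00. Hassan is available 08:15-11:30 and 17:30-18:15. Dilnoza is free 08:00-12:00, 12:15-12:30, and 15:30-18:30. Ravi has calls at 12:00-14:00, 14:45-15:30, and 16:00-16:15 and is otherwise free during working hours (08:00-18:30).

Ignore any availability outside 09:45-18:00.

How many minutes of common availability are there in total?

105 minutes

Ravi free within 08:00–18:30: 08:00–12:00, 14:00–14:45, 15:30–16:00, 16:15–18:30.
Nikolai ∩ Hassan: 08:15–11:30.
Nikolai ∩ Hassan ∩ Dilnoza: 08:15–11:30.
Nikolai ∩ Hassan ∩ Dilnoza ∩ Ravi: 08:15–11:30.
Restricted to 09:45–18:00: 09:45–11:30.
Total common minutes: 105.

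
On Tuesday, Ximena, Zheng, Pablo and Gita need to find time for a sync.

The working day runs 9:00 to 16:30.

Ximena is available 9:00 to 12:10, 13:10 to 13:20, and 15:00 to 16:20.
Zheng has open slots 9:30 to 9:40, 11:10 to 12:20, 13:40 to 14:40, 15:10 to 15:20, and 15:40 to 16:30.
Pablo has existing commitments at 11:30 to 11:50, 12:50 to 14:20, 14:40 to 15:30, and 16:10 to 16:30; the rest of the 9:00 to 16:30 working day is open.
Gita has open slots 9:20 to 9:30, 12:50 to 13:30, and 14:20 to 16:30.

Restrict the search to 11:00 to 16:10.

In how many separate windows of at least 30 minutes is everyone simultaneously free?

Pablo free within 09:00–16:30: 09:00–11:30, 11:50–12:50, 14:20–14:40, 15:30–16:10.
Ximena ∩ Zheng: 09:30–09:40, 11:10–12:10, 15:10–15:20, 15:40–16:20.
Ximena ∩ Zheng ∩ Pablo: 09:30–09:40, 11:10–11:30, 11:50–12:10, 15:40–16:10.
Ximena ∩ Zheng ∩ Pablo ∩ Gita: 15:40–16:10.
Restricted to 11:00–16:10: 15:40–16:10.
Windows ≥ 30 min: 15:40–16:10.
That's 1 window.

1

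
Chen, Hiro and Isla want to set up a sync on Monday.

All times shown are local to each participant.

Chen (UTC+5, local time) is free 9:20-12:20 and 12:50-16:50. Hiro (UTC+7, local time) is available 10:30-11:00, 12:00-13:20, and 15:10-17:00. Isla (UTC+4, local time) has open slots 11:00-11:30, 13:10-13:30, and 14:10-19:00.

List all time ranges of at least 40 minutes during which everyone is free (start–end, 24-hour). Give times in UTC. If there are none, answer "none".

Chen → UTC: 04:20–07:20, 07:50–11:50.
Hiro → UTC: 03:30–04:00, 05:00–06:20, 08:10–10:00.
Isla → UTC: 07:00–07:30, 09:10–09:30, 10:10–15:00.
Chen ∩ Hiro: 05:00–06:20, 08:10–10:00.
Chen ∩ Hiro ∩ Isla: 09:10–09:30.
Windows ≥ 40 min: (none).

none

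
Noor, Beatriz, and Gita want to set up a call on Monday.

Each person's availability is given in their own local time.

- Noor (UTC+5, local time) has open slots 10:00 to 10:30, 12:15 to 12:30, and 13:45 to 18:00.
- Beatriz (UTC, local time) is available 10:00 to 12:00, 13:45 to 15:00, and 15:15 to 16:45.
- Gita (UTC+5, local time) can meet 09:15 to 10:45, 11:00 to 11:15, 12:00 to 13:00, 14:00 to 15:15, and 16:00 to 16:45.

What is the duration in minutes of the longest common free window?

Noor → UTC: 05:00–05:30, 07:15–07:30, 08:45–13:00.
Beatriz → UTC: 10:00–12:00, 13:45–15:00, 15:15–16:45.
Gita → UTC: 04:15–05:45, 06:00–06:15, 07:00–08:00, 09:00–10:15, 11:00–11:45.
Noor ∩ Beatriz: 10:00–12:00.
Noor ∩ Beatriz ∩ Gita: 10:00–10:15, 11:00–11:45.
Common window lengths: 15, 45 min; longest is 45.

45 minutes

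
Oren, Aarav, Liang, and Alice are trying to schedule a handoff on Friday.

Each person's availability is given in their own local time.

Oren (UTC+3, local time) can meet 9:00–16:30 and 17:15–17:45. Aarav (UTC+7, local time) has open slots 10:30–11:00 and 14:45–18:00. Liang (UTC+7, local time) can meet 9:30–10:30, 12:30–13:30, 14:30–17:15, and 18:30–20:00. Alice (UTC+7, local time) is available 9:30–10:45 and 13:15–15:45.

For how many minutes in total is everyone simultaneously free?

60 minutes

Oren → UTC: 06:00–13:30, 14:15–14:45.
Aarav → UTC: 03:30–04:00, 07:45–11:00.
Liang → UTC: 02:30–03:30, 05:30–06:30, 07:30–10:15, 11:30–13:00.
Alice → UTC: 02:30–03:45, 06:15–08:45.
Oren ∩ Aarav: 07:45–11:00.
Oren ∩ Aarav ∩ Liang: 07:45–10:15.
Oren ∩ Aarav ∩ Liang ∩ Alice: 07:45–08:45.
Total common minutes: 60.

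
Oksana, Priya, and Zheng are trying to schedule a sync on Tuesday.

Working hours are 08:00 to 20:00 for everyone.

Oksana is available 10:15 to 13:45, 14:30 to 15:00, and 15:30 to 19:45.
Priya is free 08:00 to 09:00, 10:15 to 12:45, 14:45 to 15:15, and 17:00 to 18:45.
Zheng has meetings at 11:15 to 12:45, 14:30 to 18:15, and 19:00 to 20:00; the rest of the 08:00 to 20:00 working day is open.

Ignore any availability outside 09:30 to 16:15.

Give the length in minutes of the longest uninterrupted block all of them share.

60 minutes

Zheng free within 08:00–20:00: 08:00–11:15, 12:45–14:30, 18:15–19:00.
Oksana ∩ Priya: 10:15–12:45, 14:45–15:00, 17:00–18:45.
Oksana ∩ Priya ∩ Zheng: 10:15–11:15, 18:15–18:45.
Restricted to 09:30–16:15: 10:15–11:15.
Single common window of 60 minutes.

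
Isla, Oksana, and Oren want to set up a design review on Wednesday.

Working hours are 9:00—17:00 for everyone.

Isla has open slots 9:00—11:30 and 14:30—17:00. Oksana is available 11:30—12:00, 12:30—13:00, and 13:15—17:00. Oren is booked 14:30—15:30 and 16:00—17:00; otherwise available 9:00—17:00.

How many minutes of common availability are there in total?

Oren free within 09:00–17:00: 09:00–14:30, 15:30–16:00.
Isla ∩ Oksana: 14:30–17:00.
Isla ∩ Oksana ∩ Oren: 15:30–16:00.
Total common minutes: 30.

30 minutes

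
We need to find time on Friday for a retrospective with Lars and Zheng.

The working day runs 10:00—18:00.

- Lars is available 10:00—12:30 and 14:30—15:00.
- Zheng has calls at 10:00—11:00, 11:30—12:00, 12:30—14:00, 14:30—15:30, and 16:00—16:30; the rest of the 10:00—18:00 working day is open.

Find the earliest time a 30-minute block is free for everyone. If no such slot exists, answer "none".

Zheng free within 10:00–18:00: 11:00–11:30, 12:00–12:30, 14:00–14:30, 15:30–16:00, 16:30–18:00.
Lars ∩ Zheng: 11:00–11:30, 12:00–12:30.
Windows ≥ 30 min: 11:00–11:30, 12:00–12:30.
Earliest such window starts at 11:00.

11:00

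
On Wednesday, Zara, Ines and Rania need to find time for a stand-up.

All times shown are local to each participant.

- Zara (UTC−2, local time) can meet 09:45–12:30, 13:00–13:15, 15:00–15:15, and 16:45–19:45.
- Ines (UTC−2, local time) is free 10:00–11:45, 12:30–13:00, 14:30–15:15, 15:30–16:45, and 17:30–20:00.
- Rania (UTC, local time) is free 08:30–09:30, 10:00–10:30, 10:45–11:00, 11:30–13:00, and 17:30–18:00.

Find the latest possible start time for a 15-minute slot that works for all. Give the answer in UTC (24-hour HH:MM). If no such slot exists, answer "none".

12:45

Zara → UTC: 11:45–14:30, 15:00–15:15, 17:00–17:15, 18:45–21:45.
Ines → UTC: 12:00–13:45, 14:30–15:00, 16:30–17:15, 17:30–18:45, 19:30–22:00.
Rania → UTC: 08:30–09:30, 10:00–10:30, 10:45–11:00, 11:30–13:00, 17:30–18:00.
Zara ∩ Ines: 12:00–13:45, 17:00–17:15, 19:30–21:45.
Zara ∩ Ines ∩ Rania: 12:00–13:00.
Windows ≥ 15 min: 12:00–13:00.
Latest start in the last window 12:00–13:00 is 13:00 − 15 min = 12:45.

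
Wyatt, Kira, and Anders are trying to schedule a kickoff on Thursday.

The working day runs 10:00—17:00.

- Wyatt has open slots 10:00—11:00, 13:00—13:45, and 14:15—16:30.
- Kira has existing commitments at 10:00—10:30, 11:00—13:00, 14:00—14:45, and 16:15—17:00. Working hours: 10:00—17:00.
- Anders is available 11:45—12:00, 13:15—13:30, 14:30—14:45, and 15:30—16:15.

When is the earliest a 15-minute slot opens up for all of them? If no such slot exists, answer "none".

Kira free within 10:00–17:00: 10:30–11:00, 13:00–14:00, 14:45–16:15.
Wyatt ∩ Kira: 10:30–11:00, 13:00–13:45, 14:45–16:15.
Wyatt ∩ Kira ∩ Anders: 13:15–13:30, 15:30–16:15.
Windows ≥ 15 min: 13:15–13:30, 15:30–16:15.
Earliest such window starts at 13:15.

13:15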